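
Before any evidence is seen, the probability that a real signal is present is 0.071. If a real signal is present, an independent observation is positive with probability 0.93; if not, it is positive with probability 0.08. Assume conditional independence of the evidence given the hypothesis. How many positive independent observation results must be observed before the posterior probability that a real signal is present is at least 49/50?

3

Prior odds: 0.071 ÷ 0.929 = 71/929.
Likelihood ratio of a positive = 0.93/0.08 = 11.625.
Target posterior odds = 0.98/0.02 = 49.
Need (71/929) × 11.625ⁿ ≥ 49, i.e. 11.625ⁿ ≥ 45521/71.
11.625² = 135.140625 falls short of 45521/71 but 11.625³ = 804357/512 reaches it, so n = 3.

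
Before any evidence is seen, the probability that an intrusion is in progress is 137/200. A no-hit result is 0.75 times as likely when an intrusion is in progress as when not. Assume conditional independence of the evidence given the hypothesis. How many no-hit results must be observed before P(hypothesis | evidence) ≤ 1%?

Prior odds: 0.685 ÷ 0.315 = 137/63.
Likelihood ratio per no-hit result = 0.75.
Target odds: 0.01 ÷ 0.99 = 1/99.
Need (137/63) × 0.75ⁿ ≤ 1/99, i.e. 0.75ⁿ ≤ 7/1507.
0.75¹⁸ ≈0.00563771 is still above 7/1507 but 0.75¹⁹ ≈0.00422828 is at or below it, so n = 19.

19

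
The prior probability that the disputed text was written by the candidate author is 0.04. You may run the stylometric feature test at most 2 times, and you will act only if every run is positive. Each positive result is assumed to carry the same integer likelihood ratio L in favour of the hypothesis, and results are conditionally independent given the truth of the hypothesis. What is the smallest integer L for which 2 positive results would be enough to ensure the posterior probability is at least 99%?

49

Prior odds = 0.04/0.96 = 1/24.
Target odds = 0.99/0.01 = 99.
Need L² ≥ 99 ÷ (1/24) = 2376.
48² = 2304 < 2376 ≤ 2401 = 49², so L = 49.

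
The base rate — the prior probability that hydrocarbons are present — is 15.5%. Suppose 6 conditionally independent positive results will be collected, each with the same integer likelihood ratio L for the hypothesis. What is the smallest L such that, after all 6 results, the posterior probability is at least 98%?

Prior odds = 0.155/0.845 = 31/169.
Target odds = 0.98/0.02 = 49.
Need L⁶ ≥ 49 ÷ (31/169) = 8281/31.
2⁶ = 64 < 8281/31 ≤ 729 = 3⁶, so L = 3.

3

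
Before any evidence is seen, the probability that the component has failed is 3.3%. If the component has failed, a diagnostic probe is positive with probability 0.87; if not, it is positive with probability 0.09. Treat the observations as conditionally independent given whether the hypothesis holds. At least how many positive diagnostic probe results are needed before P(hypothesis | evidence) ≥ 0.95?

Prior odds: 0.033 ÷ 0.967 = 33/967.
Likelihood ratio of a positive = 0.87/0.09 = 29/3.
Target odds: 0.95 ÷ 0.05 = 19.
Need (33/967) × (29/3)ⁿ ≥ 19, i.e. (29/3)ⁿ ≥ 18373/33.
(29/3)² = 841/9 falls short of 18373/33 but (29/3)³ = 24389/27 reaches it, so n = 3.

3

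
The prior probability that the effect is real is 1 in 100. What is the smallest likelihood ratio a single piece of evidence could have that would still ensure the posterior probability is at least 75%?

Prior odds = 0.01/0.99 = 1/99.
Target odds = 0.75/0.25 = 3.
Required Bayes factor = 3 ÷ (1/99) = 297.

297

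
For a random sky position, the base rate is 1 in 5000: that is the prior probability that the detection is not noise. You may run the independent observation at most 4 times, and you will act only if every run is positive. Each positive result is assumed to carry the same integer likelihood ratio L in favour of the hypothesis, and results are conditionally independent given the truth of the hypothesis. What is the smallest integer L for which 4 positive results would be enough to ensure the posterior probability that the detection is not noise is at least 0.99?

27

Prior odds = 0.0002/0.9998 = 1/4999.
Target odds = 0.99/0.01 = 99.
Need L⁴ ≥ 99 ÷ (1/4999) = 494901.
26⁴ = 456976 < 494901 ≤ 531441 = 27⁴, so L = 27.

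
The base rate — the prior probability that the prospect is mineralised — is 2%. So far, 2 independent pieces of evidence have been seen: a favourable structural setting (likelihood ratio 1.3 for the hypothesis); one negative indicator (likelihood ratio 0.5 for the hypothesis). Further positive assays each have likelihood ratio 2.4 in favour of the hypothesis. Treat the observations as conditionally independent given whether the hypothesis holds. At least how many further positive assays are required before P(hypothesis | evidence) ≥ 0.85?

Prior odds = 0.02/0.98 = 1/49.
Combined Bayes factor of the evidence already in hand = 1.3 × 0.5 = 0.65.
Odds after that evidence = (1/49) × 0.65 = 13/980.
Target odds = 0.85/0.15 = 17/3.
Need 2.4ⁿ ≥ 17/3 ÷ (13/980) = 16660/39.
2.4⁶ = 2985984/15625 falls short of 16660/39 but 2.4⁷ = 35831808/78125 reaches it, so n = 7.

7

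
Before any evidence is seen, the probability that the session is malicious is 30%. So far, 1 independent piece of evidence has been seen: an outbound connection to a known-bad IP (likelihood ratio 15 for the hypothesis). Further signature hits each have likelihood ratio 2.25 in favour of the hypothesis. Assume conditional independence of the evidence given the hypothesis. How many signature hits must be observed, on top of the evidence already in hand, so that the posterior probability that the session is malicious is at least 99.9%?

Prior odds = 0.3/0.7 = 3/7.
Bayes factor of the evidence already in hand = 15.
Odds after that evidence = (3/7) × 15 = 45/7.
Target odds = 0.999/0.001 = 999.
Need 2.25ⁿ ≥ 999 ÷ (45/7) = 155.4.
2.25⁶ = 531441/4096 falls short of 155.4 but 2.25⁷ = 4782969/16384 reaches it, so n = 7.

7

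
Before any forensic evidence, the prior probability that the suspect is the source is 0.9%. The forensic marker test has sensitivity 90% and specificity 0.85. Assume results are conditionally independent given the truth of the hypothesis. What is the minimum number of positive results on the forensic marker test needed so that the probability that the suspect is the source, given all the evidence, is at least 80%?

4

Prior odds = 0.009/0.991 = 9/991.
False-positive rate = 1 − 0.85 = 0.15; likelihood ratio of a positive = 0.9/0.15 = 6.
Target posterior odds = 0.8/0.2 = 4.
Need (9/991) × 6ⁿ ≥ 4, i.e. 6ⁿ ≥ 3964/9.
6³ = 216 falls short of 3964/9 but 6⁴ = 1296 reaches it, so n = 4.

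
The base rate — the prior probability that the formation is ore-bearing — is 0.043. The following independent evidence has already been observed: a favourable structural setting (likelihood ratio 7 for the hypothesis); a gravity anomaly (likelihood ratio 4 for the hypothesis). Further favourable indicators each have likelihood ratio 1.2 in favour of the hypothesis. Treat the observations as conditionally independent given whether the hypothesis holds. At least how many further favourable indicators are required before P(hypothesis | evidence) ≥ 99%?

Prior odds = 0.043/0.957 = 43/957.
Combined Bayes factor of the evidence already in hand = 7 × 4 = 28.
Odds after that evidence = (43/957) × 28 = 1204/957.
Target odds = 0.99/0.01 = 99.
Need 1.2ⁿ ≥ 99 ÷ (1204/957) = 94743/1204.
1.2²³ ≈66.2474 falls short of 94743/1204 but 1.2²⁴ ≈79.4968 reaches it, so n = 24.

24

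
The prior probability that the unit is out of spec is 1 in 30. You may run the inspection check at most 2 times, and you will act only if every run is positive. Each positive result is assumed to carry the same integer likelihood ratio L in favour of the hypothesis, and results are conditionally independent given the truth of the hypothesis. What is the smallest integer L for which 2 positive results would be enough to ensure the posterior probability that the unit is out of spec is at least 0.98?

Prior odds = (1/30)/(29/30) = 1/29.
Target odds = 0.98/0.02 = 49.
Need L² ≥ 49 ÷ (1/29) = 1421.
37² = 1369 < 1421 ≤ 1444 = 38², so L = 38.

38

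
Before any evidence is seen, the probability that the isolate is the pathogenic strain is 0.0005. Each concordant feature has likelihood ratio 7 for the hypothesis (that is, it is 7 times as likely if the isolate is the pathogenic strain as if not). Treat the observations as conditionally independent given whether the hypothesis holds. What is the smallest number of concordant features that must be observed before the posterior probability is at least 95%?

6

Prior odds: 0.0005 ÷ 0.9995 = 1/1999.
Likelihood ratio per concordant feature = 7.
Target posterior odds = 0.95/0.05 = 19.
Need (1/1999) × 7ⁿ ≥ 19, i.e. 7ⁿ ≥ 37981.
7⁵ = 16807 falls short of 37981 but 7⁶ = 117649 reaches it, so n = 6.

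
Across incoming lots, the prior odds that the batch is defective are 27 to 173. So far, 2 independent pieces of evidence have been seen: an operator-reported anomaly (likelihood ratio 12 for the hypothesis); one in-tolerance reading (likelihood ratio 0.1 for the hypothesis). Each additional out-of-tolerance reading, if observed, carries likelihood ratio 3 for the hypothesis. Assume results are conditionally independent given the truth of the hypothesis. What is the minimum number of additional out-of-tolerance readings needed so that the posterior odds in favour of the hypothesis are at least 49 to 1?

Prior odds = 27/173.
Combined Bayes factor of the evidence already in hand = 12 × 0.1 = 1.2.
Odds after that evidence = (27/173) × 1.2 = 162/865.
Target odds = 49.
Need 3ⁿ ≥ 49 ÷ (162/865) = 42385/162.
3⁵ = 243 falls short of 42385/162 but 3⁶ = 729 reaches it, so n = 6.

6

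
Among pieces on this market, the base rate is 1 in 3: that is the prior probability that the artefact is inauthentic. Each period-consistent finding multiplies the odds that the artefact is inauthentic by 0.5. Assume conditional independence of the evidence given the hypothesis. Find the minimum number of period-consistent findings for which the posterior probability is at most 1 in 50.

5

Prior odds = (1/3)/(2/3) = 0.5.
Likelihood ratio per period-consistent finding = 0.5.
Target posterior odds = 0.02/0.98 = 1/49.
Need 0.5 × 0.5ⁿ ≤ 1/49, i.e. 0.5ⁿ ≤ 2/49.
0.5⁴ = 0.0625 is still above 2/49 but 0.5⁵ = 0.03125 is at or below it, so n = 5.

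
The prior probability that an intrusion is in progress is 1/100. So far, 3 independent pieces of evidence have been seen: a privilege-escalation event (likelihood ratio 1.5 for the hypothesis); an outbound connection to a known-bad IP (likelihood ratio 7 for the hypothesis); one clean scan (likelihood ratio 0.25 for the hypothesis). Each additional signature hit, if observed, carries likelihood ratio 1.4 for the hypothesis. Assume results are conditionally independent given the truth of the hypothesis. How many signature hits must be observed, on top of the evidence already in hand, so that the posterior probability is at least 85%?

16

Prior odds = 0.01/0.99 = 1/99.
Combined Bayes factor of the evidence already in hand = 1.5 × 7 × 0.25 = 2.625.
Odds after that evidence = (1/99) × 2.625 = 7/264.
Target odds = 0.85/0.15 = 17/3.
Need 1.4ⁿ ≥ 17/3 ÷ (7/264) = 1496/7.
1.4¹⁵ ≈155.568 falls short of 1496/7 but 1.4¹⁶ ≈217.795 reaches it, so n = 16.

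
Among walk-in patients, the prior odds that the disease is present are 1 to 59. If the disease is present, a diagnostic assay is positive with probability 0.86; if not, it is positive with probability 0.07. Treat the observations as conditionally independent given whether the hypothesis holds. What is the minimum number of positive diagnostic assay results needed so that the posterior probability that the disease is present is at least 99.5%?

4

Prior odds = 1/59.
Likelihood ratio of a positive = 0.86/0.07 = 86/7.
Target odds: 0.995 ÷ 0.005 = 199.
Require (86/7)ⁿ ≥ 199 ÷ (1/59) = 11741.
(86/7)³ = 636056/343 falls short of 11741 but (86/7)⁴ = 54700816/2401 reaches it, so n = 4.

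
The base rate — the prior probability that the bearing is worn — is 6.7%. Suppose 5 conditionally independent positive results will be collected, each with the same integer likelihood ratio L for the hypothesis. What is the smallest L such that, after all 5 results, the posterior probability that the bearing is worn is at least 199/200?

5

Prior odds = 0.067/0.933 = 67/933.
Target odds = 0.995/0.005 = 199.
Need L⁵ ≥ 199 ÷ (67/933) = 185667/67.
4⁵ = 1024 < 185667/67 ≤ 3125 = 5⁵, so L = 5.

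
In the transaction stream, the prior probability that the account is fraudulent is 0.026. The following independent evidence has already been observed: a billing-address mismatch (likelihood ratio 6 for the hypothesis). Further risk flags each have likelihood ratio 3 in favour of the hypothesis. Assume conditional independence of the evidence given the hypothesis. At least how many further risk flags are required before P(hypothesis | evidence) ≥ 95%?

5

Prior odds = 0.026/0.974 = 13/487.
Bayes factor of the evidence already in hand = 6.
Odds after that evidence = (13/487) × 6 = 78/487.
Target odds = 0.95/0.05 = 19.
Need 3ⁿ ≥ 19 ÷ (78/487) = 9253/78.
3⁴ = 81 falls short of 9253/78 but 3⁵ = 243 reaches it, so n = 5.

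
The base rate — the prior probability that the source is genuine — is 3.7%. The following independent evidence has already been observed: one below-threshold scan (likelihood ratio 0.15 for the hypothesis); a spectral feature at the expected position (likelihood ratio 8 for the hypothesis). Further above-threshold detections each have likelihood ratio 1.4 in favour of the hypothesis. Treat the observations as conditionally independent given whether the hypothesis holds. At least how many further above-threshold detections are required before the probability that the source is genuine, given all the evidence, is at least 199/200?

Prior odds = 0.037/0.963 = 37/963.
Combined Bayes factor of the evidence already in hand = 0.15 × 8 = 1.2.
Odds after that evidence = (37/963) × 1.2 = 74/1605.
Target odds = 0.995/0.005 = 199.
Need 1.4ⁿ ≥ 199 ÷ (74/1605) = 319395/74.
1.4²⁴ ≈3214.2 falls short of 319395/74 but 1.4²⁵ ≈4499.88 reaches it, so n = 25.

25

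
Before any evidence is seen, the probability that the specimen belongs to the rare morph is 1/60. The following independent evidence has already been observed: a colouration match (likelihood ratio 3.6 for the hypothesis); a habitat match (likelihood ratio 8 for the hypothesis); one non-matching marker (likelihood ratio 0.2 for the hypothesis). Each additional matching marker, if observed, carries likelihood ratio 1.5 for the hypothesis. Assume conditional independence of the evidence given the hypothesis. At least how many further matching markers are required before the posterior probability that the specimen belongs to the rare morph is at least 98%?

Prior odds = (1/60)/(59/60) = 1/59.
Combined Bayes factor of the evidence already in hand = 3.6 × 8 × 0.2 = 5.76.
Odds after that evidence = (1/59) × 5.76 = 144/1475.
Target odds = 0.98/0.02 = 49.
Need 1.5ⁿ ≥ 49 ÷ (144/1475) = 72275/144.
1.5¹⁵ = 14348907/32768 falls short of 72275/144 but 1.5¹⁶ = 43046721/65536 reaches it, so n = 16.

16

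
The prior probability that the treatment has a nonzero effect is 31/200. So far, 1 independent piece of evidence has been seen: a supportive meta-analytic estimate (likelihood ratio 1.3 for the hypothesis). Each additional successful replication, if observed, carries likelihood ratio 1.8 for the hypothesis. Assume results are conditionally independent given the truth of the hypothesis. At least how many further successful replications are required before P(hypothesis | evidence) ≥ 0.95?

Prior odds = 0.155/0.845 = 31/169.
Bayes factor of the evidence already in hand = 1.3.
Odds after that evidence = (31/169) × 1.3 = 31/130.
Target odds = 0.95/0.05 = 19.
Need 1.8ⁿ ≥ 19 ÷ (31/130) = 2470/31.
1.8⁷ = 4782969/78125 falls short of 2470/31 but 1.8⁸ = 43046721/390625 reaches it, so n = 8.

8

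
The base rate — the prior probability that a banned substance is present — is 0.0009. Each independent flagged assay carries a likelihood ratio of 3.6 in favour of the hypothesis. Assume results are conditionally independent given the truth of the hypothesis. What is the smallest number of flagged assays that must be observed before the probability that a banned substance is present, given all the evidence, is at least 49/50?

9

Prior odds = 0.0009/0.9991 = 9/9991.
Likelihood ratio per flagged assay = 3.6.
Target posterior odds = 0.98/0.02 = 49.
Require 3.6ⁿ ≥ 49 ÷ (9/9991) = 489559/9.
3.6⁸ ≈28211.1 falls short of 489559/9 but 3.6⁹ ≈101560 reaches it, so n = 9.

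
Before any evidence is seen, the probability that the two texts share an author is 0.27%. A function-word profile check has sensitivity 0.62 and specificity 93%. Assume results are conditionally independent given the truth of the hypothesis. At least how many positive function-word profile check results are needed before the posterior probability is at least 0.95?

Prior odds: 0.0027 ÷ 0.9973 = 27/9973.
False-positive rate = 1 − 0.93 = 0.07; likelihood ratio of a positive = 0.62/0.07 = 62/7.
Target posterior odds = 0.95/0.05 = 19.
Require (62/7)ⁿ ≥ 19 ÷ (27/9973) = 189487/27.
(62/7)⁴ = 14776336/2401 falls short of 189487/27 but (62/7)⁵ = 916132832/16807 reaches it, so n = 5.

5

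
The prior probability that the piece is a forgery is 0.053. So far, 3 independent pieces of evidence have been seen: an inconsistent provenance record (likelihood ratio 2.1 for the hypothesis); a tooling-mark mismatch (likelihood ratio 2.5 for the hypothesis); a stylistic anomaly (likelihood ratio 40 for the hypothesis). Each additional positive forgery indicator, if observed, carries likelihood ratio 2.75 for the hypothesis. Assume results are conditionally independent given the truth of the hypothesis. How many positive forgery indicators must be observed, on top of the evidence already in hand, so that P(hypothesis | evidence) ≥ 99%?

3

Prior odds = 0.053/0.947 = 53/947.
Combined Bayes factor of the evidence already in hand = 2.1 × 2.5 × 40 = 210.
Odds after that evidence = (53/947) × 210 = 11130/947.
Target odds = 0.99/0.01 = 99.
Need 2.75ⁿ ≥ 99 ÷ (11130/947) = 31251/3710.
2.75² = 7.5625 falls short of 31251/3710 but 2.75³ = 20.796875 reaches it, so n = 3.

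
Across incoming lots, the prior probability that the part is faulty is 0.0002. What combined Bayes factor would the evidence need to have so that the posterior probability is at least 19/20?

Prior odds = 0.0002/0.9998 = 1/4999.
Target odds = 0.95/0.05 = 19.
Required Bayes factor = 19 ÷ (1/4999) = 94981.

94981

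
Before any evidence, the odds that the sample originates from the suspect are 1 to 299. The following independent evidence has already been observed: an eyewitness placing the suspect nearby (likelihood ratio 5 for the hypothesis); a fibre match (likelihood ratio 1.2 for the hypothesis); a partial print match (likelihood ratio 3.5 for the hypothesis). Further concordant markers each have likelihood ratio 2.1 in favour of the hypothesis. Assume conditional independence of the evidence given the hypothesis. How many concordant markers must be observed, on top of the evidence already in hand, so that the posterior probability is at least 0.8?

Prior odds = 1/299.
Combined Bayes factor of the evidence already in hand = 5 × 1.2 × 3.5 = 21.
Odds after that evidence = (1/299) × 21 = 21/299.
Target odds = 0.8/0.2 = 4.
Need 2.1ⁿ ≥ 4 ÷ (21/299) = 1196/21.
2.1⁵ = 4084101/100000 falls short of 1196/21 but 2.1⁶ = 85766121/1000000 reaches it, so n = 6.

6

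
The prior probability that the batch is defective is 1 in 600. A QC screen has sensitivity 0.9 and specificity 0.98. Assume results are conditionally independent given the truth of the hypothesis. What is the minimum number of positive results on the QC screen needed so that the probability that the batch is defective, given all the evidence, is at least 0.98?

3

Prior odds = (1/600)/(599/600) = 1/599.
False-positive rate = 1 − 0.98 = 0.02; likelihood ratio of a positive = 0.9/0.02 = 45.
Target posterior odds = 0.98/0.02 = 49.
Need (1/599) × 45ⁿ ≥ 49, i.e. 45ⁿ ≥ 29351.
45² = 2025 falls short of 29351 but 45³ = 91125 reaches it, so n = 3.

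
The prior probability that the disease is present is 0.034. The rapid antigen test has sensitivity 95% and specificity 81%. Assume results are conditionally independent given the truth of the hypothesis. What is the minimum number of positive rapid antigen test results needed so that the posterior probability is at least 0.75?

3

Prior odds = 0.034/0.966 = 17/483.
False-positive rate = 1 − 0.81 = 0.19; likelihood ratio of a positive = 0.95/0.19 = 5.
Target posterior odds = 0.75/0.25 = 3.
Require 5ⁿ ≥ 3 ÷ (17/483) = 1449/17.
5² = 25 falls short of 1449/17 but 5³ = 125 reaches it, so n = 3.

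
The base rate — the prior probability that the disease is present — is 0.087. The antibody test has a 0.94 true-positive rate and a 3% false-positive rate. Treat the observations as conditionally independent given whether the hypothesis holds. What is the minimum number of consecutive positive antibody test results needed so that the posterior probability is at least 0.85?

2

Prior odds: 0.087 ÷ 0.913 = 87/913.
Likelihood ratio of a positive result = 0.94/0.03 = 94/3.
Target odds: 0.85 ÷ 0.15 = 17/3.
Need (87/913) × (94/3)ⁿ ≥ 17/3, i.e. (94/3)ⁿ ≥ 15521/261.
(94/3)¹ = 94/3 falls short of 15521/261 but (94/3)² = 8836/9 reaches it, so n = 2.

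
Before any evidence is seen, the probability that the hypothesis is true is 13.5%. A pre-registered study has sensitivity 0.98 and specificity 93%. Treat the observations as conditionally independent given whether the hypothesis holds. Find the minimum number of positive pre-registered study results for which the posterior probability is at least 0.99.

Prior odds = 0.135/0.865 = 27/173.
False-positive rate = 1 − 0.93 = 0.07; likelihood ratio of a positive = 0.98/0.07 = 14.
Target odds: 0.99 ÷ 0.01 = 99.
Need (27/173) × 14ⁿ ≥ 99, i.e. 14ⁿ ≥ 1903/3.
14² = 196 falls short of 1903/3 but 14³ = 2744 reaches it, so n = 3.

3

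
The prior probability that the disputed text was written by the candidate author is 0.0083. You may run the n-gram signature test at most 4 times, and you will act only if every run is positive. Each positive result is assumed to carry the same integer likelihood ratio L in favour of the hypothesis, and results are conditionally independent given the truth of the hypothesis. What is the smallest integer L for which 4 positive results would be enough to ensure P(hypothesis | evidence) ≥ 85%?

Prior odds = 0.0083/0.9917 = 83/9917.
Target odds = 0.85/0.15 = 17/3.
Need L⁴ ≥ 17/3 ÷ (83/9917) = 168589/249.
5⁴ = 625 < 168589/249 ≤ 1296 = 6⁴, so L = 6.

6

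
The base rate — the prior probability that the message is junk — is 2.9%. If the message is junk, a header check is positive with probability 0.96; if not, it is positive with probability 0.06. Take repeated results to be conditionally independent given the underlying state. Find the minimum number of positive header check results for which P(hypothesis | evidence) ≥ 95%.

3

Prior odds = 0.029/0.971 = 29/971.
Likelihood ratio of a positive = 0.96/0.06 = 16.
Target posterior odds = 0.95/0.05 = 19.
Require 16ⁿ ≥ 19 ÷ (29/971) = 18449/29.
16² = 256 falls short of 18449/29 but 16³ = 4096 reaches it, so n = 3.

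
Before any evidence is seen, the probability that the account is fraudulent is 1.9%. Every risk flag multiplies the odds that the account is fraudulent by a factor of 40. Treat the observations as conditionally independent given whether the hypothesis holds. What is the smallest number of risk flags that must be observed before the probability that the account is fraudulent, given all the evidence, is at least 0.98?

3

Prior odds: 0.019 ÷ 0.981 = 19/981.
Likelihood ratio per risk flag = 40.
Target odds: 0.98 ÷ 0.02 = 49.
Need (19/981) × 40ⁿ ≥ 49, i.e. 40ⁿ ≥ 48069/19.
40² = 1600 falls short of 48069/19 but 40³ = 64000 reaches it, so n = 3.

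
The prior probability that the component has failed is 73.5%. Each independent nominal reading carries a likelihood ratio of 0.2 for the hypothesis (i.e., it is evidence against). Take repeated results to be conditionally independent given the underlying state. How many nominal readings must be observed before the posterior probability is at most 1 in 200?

4

Prior odds: 0.735 ÷ 0.265 = 147/53.
Likelihood ratio per nominal reading = 0.2.
Target posterior odds = 0.005/0.995 = 1/199.
Require 0.2ⁿ ≤ 1/199 ÷ (147/53) = 53/29253.
0.2³ = 0.008 is still above 53/29253 but 0.2⁴ = 0.0016 is at or below it, so n = 4.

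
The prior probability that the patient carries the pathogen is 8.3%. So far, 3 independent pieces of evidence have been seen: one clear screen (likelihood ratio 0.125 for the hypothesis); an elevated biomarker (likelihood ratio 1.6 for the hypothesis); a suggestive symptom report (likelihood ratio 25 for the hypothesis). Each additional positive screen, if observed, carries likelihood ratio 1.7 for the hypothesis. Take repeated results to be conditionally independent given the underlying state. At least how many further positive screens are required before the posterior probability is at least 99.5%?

12

Prior odds = 0.083/0.917 = 83/917.
Combined Bayes factor of the evidence already in hand = 0.125 × 1.6 × 25 = 5.
Odds after that evidence = (83/917) × 5 = 415/917.
Target odds = 0.995/0.005 = 199.
Need 1.7ⁿ ≥ 199 ÷ (415/917) = 182483/415.
1.7¹¹ ≈342.719 falls short of 182483/415 but 1.7¹² ≈582.622 reaches it, so n = 12.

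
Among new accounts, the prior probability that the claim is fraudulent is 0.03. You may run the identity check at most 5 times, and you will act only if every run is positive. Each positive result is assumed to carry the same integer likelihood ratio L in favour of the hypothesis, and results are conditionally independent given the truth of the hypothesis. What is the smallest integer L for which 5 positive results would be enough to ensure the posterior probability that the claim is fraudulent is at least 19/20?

4

Prior odds = 0.03/0.97 = 3/97.
Target odds = 0.95/0.05 = 19.
Need L⁵ ≥ 19 ÷ (3/97) = 1843/3.
3⁵ = 243 < 1843/3 ≤ 1024 = 4⁵, so L = 4.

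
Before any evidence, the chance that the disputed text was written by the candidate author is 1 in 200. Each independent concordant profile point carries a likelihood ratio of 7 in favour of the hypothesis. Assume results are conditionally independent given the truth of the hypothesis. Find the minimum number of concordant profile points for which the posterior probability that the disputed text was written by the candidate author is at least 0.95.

5

Prior odds = 0.005/0.995 = 1/199.
Likelihood ratio per concordant profile point = 7.
Target posterior odds = 0.95/0.05 = 19.
Require 7ⁿ ≥ 19 ÷ (1/199) = 3781.
7⁴ = 2401 falls short of 3781 but 7⁵ = 16807 reaches it, so n = 5.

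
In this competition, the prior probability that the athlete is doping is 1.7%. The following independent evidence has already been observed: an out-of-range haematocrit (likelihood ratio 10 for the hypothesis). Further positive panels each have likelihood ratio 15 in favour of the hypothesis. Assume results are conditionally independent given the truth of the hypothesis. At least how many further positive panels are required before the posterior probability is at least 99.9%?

4

Prior odds = 0.017/0.983 = 17/983.
Bayes factor of the evidence already in hand = 10.
Odds after that evidence = (17/983) × 10 = 170/983.
Target odds = 0.999/0.001 = 999.
Need 15ⁿ ≥ 999 ÷ (170/983) = 982017/170.
15³ = 3375 falls short of 982017/170 but 15⁴ = 50625 reaches it, so n = 4.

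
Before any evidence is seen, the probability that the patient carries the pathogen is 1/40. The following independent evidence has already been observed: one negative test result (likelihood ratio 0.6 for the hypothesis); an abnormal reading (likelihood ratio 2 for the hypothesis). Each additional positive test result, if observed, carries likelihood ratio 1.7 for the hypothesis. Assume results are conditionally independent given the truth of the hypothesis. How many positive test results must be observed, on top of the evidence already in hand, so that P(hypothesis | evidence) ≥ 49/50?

14

Prior odds = 0.025/0.975 = 1/39.
Combined Bayes factor of the evidence already in hand = 0.6 × 2 = 1.2.
Odds after that evidence = (1/39) × 1.2 = 2/65.
Target odds = 0.98/0.02 = 49.
Need 1.7ⁿ ≥ 49 ÷ (2/65) = 1592.5.
1.7¹³ ≈990.458 falls short of 1592.5 but 1.7¹⁴ ≈1683.78 reaches it, so n = 14.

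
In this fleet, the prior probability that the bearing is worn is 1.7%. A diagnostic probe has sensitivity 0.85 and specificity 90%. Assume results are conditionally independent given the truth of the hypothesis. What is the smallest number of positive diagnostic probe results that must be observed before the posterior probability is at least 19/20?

Prior odds = 0.017/0.983 = 17/983.
False-positive rate = 1 − 0.9 = 0.1; likelihood ratio of a positive = 0.85/0.1 = 8.5.
Target odds: 0.95 ÷ 0.05 = 19.
Require 8.5ⁿ ≥ 19 ÷ (17/983) = 18677/17.
8.5³ = 614.125 falls short of 18677/17 but 8.5⁴ = 5220.0625 reaches it, so n = 4.

4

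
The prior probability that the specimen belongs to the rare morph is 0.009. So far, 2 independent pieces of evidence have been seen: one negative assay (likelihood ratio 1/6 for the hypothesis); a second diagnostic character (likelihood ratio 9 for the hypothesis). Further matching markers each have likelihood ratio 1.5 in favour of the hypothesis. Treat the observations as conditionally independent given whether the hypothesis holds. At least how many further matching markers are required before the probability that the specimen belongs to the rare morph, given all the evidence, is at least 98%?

Prior odds = 0.009/0.991 = 9/991.
Combined Bayes factor of the evidence already in hand = (1/6) × 9 = 1.5.
Odds after that evidence = (9/991) × 1.5 = 27/1982.
Target odds = 0.98/0.02 = 49.
Need 1.5ⁿ ≥ 49 ÷ (27/1982) = 97118/27.
1.5²⁰ ≈3325.26 falls short of 97118/27 but 1.5²¹ ≈4987.89 reaches it, so n = 21.

21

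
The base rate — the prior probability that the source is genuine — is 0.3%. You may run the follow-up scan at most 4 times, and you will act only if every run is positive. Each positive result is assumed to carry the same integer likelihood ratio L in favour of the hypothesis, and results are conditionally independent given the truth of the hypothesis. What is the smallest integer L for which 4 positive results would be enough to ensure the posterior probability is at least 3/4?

6

Prior odds = 0.003/0.997 = 3/997.
Target odds = 0.75/0.25 = 3.
Need L⁴ ≥ 3 ÷ (3/997) = 997.
5⁴ = 625 < 997 ≤ 1296 = 6⁴, so L = 6.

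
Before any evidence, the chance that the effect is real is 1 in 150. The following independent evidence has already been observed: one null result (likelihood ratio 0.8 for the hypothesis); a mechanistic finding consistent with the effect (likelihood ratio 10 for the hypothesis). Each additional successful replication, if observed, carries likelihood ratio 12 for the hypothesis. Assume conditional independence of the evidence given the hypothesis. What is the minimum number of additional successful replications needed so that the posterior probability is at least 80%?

2

Prior odds = (1/150)/(149/150) = 1/149.
Combined Bayes factor of the evidence already in hand = 0.8 × 10 = 8.
Odds after that evidence = (1/149) × 8 = 8/149.
Target odds = 0.8/0.2 = 4.
Need 12ⁿ ≥ 4 ÷ (8/149) = 74.5.
12¹ = 12 falls short of 74.5 but 12² = 144 reaches it, so n = 2.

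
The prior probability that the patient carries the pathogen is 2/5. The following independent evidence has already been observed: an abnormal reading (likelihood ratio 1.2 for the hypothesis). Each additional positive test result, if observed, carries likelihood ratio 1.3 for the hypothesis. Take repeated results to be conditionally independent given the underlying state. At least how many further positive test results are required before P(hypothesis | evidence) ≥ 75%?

6

Prior odds = 0.4/0.6 = 2/3.
Bayes factor of the evidence already in hand = 1.2.
Odds after that evidence = (2/3) × 1.2 = 0.8.
Target odds = 0.75/0.25 = 3.
Need 1.3ⁿ ≥ 3 ÷ 0.8 = 3.75.
1.3⁵ = 371293/100000 falls short of 3.75 but 1.3⁶ = 4826809/1000000 reaches it, so n = 6.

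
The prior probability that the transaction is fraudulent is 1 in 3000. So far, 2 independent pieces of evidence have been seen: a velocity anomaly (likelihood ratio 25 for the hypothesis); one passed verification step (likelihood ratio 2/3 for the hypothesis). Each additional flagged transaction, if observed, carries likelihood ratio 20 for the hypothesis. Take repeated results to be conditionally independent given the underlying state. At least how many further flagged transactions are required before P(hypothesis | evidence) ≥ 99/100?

4

Prior odds = (1/3000)/(2999/3000) = 1/2999.
Combined Bayes factor of the evidence already in hand = 25 × (2/3) = 50/3.
Odds after that evidence = (1/2999) × 50/3 = 50/8997.
Target odds = 0.99/0.01 = 99.
Need 20ⁿ ≥ 99 ÷ (50/8997) = 17814.06.
20³ = 8000 falls short of 17814.06 but 20⁴ = 160000 reaches it, so n = 4.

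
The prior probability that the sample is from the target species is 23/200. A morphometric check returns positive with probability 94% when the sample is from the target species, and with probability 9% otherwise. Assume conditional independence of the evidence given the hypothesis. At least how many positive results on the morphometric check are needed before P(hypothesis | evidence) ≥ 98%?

3

Prior odds = 0.115/0.885 = 23/177.
Likelihood ratio of a positive result = 0.94/0.09 = 94/9.
Target odds: 0.98 ÷ 0.02 = 49.
Need (23/177) × (94/9)ⁿ ≥ 49, i.e. (94/9)ⁿ ≥ 8673/23.
(94/9)² = 8836/81 falls short of 8673/23 but (94/9)³ = 830584/729 reaches it, so n = 3.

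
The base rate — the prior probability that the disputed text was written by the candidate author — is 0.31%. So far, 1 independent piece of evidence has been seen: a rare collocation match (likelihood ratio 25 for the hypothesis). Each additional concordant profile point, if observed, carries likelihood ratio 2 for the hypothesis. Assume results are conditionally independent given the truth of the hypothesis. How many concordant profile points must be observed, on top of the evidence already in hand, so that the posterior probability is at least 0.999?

Prior odds = 0.0031/0.9969 = 31/9969.
Bayes factor of the evidence already in hand = 25.
Odds after that evidence = (31/9969) × 25 = 775/9969.
Target odds = 0.999/0.001 = 999.
Need 2ⁿ ≥ 999 ÷ (775/9969) = 9959031/775.
2¹³ = 8192 falls short of 9959031/775 but 2¹⁴ = 16384 reaches it, so n = 14.

14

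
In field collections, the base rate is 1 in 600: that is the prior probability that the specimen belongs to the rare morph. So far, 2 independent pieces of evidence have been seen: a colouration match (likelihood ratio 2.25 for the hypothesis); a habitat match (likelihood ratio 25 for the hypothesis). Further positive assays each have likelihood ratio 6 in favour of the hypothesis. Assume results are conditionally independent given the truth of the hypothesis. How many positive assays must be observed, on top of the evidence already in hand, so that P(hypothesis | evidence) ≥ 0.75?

2

Prior odds = (1/600)/(599/600) = 1/599.
Combined Bayes factor of the evidence already in hand = 2.25 × 25 = 56.25.
Odds after that evidence = (1/599) × 56.25 = 225/2396.
Target odds = 0.75/0.25 = 3.
Need 6ⁿ ≥ 3 ÷ (225/2396) = 2396/75.
6¹ = 6 falls short of 2396/75 but 6² = 36 reaches it, so n = 2.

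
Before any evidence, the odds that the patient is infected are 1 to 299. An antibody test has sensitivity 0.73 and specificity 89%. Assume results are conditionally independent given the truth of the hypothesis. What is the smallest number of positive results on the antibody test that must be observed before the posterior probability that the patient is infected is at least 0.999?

Prior odds = 1/299.
False-positive rate = 1 − 0.89 = 0.11; likelihood ratio of a positive = 0.73/0.11 = 73/11.
Target posterior odds = 0.999/0.001 = 999.
Require (73/11)ⁿ ≥ 999 ÷ (1/299) = 298701.
(73/11)⁶ ≈85424.2 falls short of 298701 but (73/11)⁷ ≈566906 reaches it, so n = 7.

7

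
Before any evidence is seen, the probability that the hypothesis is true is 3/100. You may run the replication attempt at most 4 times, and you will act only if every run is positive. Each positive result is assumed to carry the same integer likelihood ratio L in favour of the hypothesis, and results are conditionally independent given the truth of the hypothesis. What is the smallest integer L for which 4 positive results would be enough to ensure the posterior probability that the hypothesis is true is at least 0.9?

Prior odds = 0.03/0.97 = 3/97.
Target odds = 0.9/0.1 = 9.
Need L⁴ ≥ 9 ÷ (3/97) = 291.
4⁴ = 256 < 291 ≤ 625 = 5⁴, so L = 5.

5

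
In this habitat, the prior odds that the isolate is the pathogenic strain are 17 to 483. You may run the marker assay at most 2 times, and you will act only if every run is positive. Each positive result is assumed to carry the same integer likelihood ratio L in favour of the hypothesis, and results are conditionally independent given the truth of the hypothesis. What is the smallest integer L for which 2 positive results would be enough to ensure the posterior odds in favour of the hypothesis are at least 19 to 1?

24

Prior odds = 17/483.
Target odds = 19.
Need L² ≥ 19 ÷ (17/483) = 9177/17.
23² = 529 < 9177/17 ≤ 576 = 24², so L = 24.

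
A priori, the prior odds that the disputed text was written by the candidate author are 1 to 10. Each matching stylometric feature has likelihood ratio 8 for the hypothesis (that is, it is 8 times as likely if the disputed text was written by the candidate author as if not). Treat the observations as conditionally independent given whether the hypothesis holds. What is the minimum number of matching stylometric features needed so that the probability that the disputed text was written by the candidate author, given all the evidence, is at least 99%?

4

Prior odds = 0.1.
Likelihood ratio per matching stylometric feature = 8.
Target posterior odds = 0.99/0.01 = 99.
Need 0.1 × 8ⁿ ≥ 99, i.e. 8ⁿ ≥ 990.
8³ = 512 falls short of 990 but 8⁴ = 4096 reaches it, so n = 4.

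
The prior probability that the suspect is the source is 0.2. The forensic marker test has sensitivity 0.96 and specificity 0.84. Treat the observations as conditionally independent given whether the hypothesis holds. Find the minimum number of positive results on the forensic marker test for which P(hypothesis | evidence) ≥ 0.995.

Prior odds = 0.2/0.8 = 0.25.
False-positive rate = 1 − 0.84 = 0.16; likelihood ratio of a positive = 0.96/0.16 = 6.
Target odds: 0.995 ÷ 0.005 = 199.
Require 6ⁿ ≥ 199 ÷ 0.25 = 796.
6³ = 216 falls short of 796 but 6⁴ = 1296 reaches it, so n = 4.

4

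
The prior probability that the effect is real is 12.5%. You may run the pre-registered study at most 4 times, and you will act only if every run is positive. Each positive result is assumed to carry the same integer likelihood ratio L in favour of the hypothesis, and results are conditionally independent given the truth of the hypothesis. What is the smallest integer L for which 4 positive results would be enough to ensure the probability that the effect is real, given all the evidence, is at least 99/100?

Prior odds = 0.125/0.875 = 1/7.
Target odds = 0.99/0.01 = 99.
Need L⁴ ≥ 99 ÷ (1/7) = 693.
5⁴ = 625 < 693 ≤ 1296 = 6⁴, so L = 6.

6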